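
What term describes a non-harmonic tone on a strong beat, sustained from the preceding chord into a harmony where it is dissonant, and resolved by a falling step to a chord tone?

Approach: by preparation — the pitch is first a chord tone, then held (tied or repeated) while the harmony changes under it. Departure: down by step. Metric position: strong.
A prepared dissonance that resolves downward by step — a suspension. (The same figure resolving upward would be a retardation.)

Suspension.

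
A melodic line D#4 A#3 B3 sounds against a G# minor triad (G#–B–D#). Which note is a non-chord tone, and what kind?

The harmony at that moment is G# minor triad (G#, B, D#); A#3 is not a chord tone.
It is approached by leap down from D#4 and left by step up to B3.
Leap in, step out — an appoggiatura.

A#3 is an appoggiatura.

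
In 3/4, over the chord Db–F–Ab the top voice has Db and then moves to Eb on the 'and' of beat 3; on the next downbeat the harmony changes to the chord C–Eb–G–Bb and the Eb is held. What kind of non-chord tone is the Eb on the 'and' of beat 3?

Anticipation.

The harmony at that moment is Db major triad (Db, F, Ab); Eb is not a chord tone.
It is approached by step up from Db and then sustained as the same pitch into the next harmony.
Arriving early and becoming a chord tone when the harmony changes — an anticipation.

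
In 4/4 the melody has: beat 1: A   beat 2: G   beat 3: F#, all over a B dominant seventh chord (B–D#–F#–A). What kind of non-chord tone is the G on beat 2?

Passing tone.

The harmony at that moment is B dominant seventh chord (B, D#, F#, A); G is not a chord tone.
It is approached by step down from A and left by step down to F#.
Step in, step out in the same direction — a passing tone.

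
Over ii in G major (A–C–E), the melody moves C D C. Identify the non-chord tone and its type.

The harmony at that moment is A minor triad (A, C, E); D is not a chord tone.
It is approached by step up from C and left by step down to C.
Step away and step back to the same note — a neighbor tone (upper neighbor).

D is a neighbor tone.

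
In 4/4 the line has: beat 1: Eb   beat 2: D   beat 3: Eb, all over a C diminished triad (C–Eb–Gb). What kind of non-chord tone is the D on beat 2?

Lower neighbor tone.

The harmony at that moment is C diminished triad (C, Eb, Gb); D is not a chord tone.
It is approached by step down from Eb and left by step up to Eb.
Step away and step back to the same note — a neighbor tone (lower neighbor).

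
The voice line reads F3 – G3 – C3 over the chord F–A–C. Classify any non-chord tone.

The harmony at that moment is F major triad (F, A, C); G3 is not a chord tone.
It is approached by step up from F3 and left by leap down to C3.
Step in, leap out — an escape tone.

G3 is an escape tone.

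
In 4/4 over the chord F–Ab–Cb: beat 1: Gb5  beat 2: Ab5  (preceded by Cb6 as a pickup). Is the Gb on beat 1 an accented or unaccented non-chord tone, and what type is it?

The harmony at that moment is F diminished triad (F, Ab, Cb); Gb5 is not a chord tone.
It is approached by leap down from Cb6 and left by step up to Ab5.
Leap in, step out — an appoggiatura.
It falls on the downbeat, so it is accented.

Accented appoggiatura.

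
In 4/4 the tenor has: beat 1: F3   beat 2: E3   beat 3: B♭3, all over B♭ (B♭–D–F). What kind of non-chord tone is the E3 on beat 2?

Escape tone.

The harmony at that moment is B♭ major triad (B♭, D, F); E3 is not a chord tone.
It is approached by step down from F3 and left by leap up to B♭3.
Step in, leap out, on a weak beat — an escape tone.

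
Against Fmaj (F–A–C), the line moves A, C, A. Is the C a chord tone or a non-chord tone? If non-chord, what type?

Chord tone (the fifth of F major triad).

F major triad contains F, A, C; C is the fifth, so it is a chord tone.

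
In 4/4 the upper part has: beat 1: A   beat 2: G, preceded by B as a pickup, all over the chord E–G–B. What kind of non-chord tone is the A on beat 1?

Passing tone.

The harmony at that moment is E minor triad (E, G, B); A is not a chord tone.
It is approached by step down from B and left by step down to G.
Step in, step out in the same direction — a passing tone.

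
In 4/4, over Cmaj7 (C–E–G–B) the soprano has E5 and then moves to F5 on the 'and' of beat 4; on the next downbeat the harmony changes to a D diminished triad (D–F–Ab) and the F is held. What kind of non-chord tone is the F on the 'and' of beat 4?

Anticipation.

The harmony at that moment is C major seventh chord (C, E, G, B); F5 is not a chord tone.
It is approached by step up from E5 and then sustained as the same pitch into the next harmony.
Arriving early and becoming a chord tone when the harmony changes — an anticipation.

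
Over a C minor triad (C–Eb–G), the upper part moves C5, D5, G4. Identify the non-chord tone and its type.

D5 is an escape tone.

The harmony at that moment is C minor triad (C, Eb, G); D5 is not a chord tone.
It is approached by step up from C5 and left by leap down to G4.
Step in, leap out — an escape tone.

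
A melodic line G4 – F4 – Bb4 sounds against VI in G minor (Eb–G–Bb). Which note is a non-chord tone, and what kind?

The harmony at that moment is Eb major triad (Eb, G, Bb); F4 is not a chord tone.
It is approached by step down from G4 and left by leap up to Bb4.
Step in, leap out — an escape tone.

F4 is an escape tone.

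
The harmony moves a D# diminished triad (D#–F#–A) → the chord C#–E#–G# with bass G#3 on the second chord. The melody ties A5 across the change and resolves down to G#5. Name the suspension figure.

9–8 suspension.

At the second chord the bass is G#3. The suspended A5 lies a ninth above the bass; after resolving down by step to G#5, the interval above the bass becomes an octave.
Suspension figures are named by those two intervals: 9–8.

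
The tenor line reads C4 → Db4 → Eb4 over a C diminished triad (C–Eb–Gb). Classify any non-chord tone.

Db4 is a passing tone.

The harmony at that moment is C diminished triad (C, Eb, Gb); Db4 is not a chord tone.
It is approached by step up from C4 and left by step up to Eb4.
Step in, step out in the same direction — a passing tone.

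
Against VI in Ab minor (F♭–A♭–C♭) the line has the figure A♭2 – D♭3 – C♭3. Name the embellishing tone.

D♭3 is an appoggiatura.

The harmony at that moment is F♭ major triad (F♭, A♭, C♭); D♭3 is not a chord tone.
It is approached by leap up from A♭2 and left by step down to C♭3.
Leap in, step out — an appoggiatura.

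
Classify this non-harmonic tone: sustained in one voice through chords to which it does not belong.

Pedal tone.

Approach: none. Departure: none — a single pitch is sustained while the chords change around it, passing through harmonies that do not contain it.
No melodic motion at all; the dissonance is created entirely by the moving harmonies against the stationary note — a pedal tone (pedal point).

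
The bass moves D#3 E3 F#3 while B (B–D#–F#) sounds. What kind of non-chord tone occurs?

E3 is a passing tone.

The harmony at that moment is B major triad (B, D#, F#); E3 is not a chord tone.
It is approached by step up from D#3 and left by step up to F#3.
Step in, step out in the same direction — a passing tone.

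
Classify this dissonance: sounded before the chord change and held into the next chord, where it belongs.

Anticipation.

Approach: ahead of the chord change (typically by step), so it is dissonant against the current harmony. Departure: none — the same pitch is restated or held and is a chord tone of the new harmony.
Dissonant first, consonant once the harmony catches up: the note simply arrives early — an anticipation. (The reverse timing, consonant first and dissonant after the change, would be a suspension or retardation.)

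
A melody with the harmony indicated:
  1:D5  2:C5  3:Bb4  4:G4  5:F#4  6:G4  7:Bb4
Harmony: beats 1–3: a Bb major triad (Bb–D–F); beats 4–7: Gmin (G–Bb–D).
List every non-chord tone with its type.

C5 (beat 2) — passing tone; F#4 (beat 5) — neighbor tone.

The harmony at that moment is Bb major triad (Bb, D, F); C5 is not a chord tone.
It is approached by step down from D5 and left by step down to Bb4.
Step in, step out in the same direction — a passing tone.
The harmony at that moment is G minor triad (G, Bb, D); F#4 is not a chord tone.
It is approached by step down from G4 and left by step up to G4.
Step away and step back to the same note — a neighbor tone (lower neighbor).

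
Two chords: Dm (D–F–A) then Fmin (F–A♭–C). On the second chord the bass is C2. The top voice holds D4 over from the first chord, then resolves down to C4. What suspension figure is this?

At the second chord the bass is C2. The suspended D4 lies a ninth above the bass; after resolving down by step to C4, the interval above the bass becomes an octave.
Suspension figures are named by those two intervals: 9–8.

9–8 suspension.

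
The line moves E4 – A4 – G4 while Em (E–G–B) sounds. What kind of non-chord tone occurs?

The harmony at that moment is E minor triad (E, G, B); A4 is not a chord tone.
It is approached by leap up from E4 and left by step down to G4.
Leap in, step out — an appoggiatura.

A4 is an appoggiatura.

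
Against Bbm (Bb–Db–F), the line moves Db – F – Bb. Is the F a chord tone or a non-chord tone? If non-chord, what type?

Bb minor triad contains Bb, Db, F; F is the fifth, so it is a chord tone.

Chord tone (the fifth of Bb minor triad).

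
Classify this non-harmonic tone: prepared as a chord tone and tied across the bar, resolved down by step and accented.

Approach: by preparation — the pitch is first a chord tone, then held (tied or repeated) while the harmony changes under it. Departure: down by step. Metric position: strong.
A prepared dissonance that resolves downward by step — a suspension. (The same figure resolving upward would be a retardation.)

Suspension.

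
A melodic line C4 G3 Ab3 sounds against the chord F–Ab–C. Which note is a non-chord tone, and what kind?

The harmony at that moment is F minor triad (F, Ab, C); G3 is not a chord tone.
It is approached by leap down from C4 and left by step up to Ab3.
Leap in, step out — an appoggiatura.

G3 is an appoggiatura.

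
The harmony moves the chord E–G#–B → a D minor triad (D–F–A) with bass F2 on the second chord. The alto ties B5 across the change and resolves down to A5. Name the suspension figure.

At the second chord the bass is F2. The suspended B5 lies a fourth above the bass; after resolving down by step to A5, the interval above the bass becomes a third.
Suspension figures are named by those two intervals: 4–3.

4–3 suspension.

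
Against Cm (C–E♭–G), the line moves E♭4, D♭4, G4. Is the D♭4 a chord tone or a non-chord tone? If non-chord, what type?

Non-chord tone — an escape tone.

The harmony at that moment is C minor triad (C, E♭, G); D♭4 is not a chord tone.
It is approached by step down from E♭4 and left by leap up to G4.
Step in, leap out — an escape tone.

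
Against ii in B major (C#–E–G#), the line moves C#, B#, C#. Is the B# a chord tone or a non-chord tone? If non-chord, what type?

The harmony at that moment is C# minor triad (C#, E, G#); B# is not a chord tone.
It is approached by step down from C# and left by step up to C#.
Step away and step back to the same note — a neighbor tone (lower neighbor).

Non-chord tone — a neighbor tone.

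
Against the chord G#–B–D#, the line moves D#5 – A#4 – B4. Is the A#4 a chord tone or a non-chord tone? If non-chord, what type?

The harmony at that moment is G# minor triad (G#, B, D#); A#4 is not a chord tone.
It is approached by leap down from D#5 and left by step up to B4.
Leap in, step out — an appoggiatura.

Non-chord tone — an appoggiatura.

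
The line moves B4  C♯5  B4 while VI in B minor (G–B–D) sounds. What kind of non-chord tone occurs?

The harmony at that moment is G major triad (G, B, D); C♯5 is not a chord tone.
It is approached by step up from B4 and left by step down to B4.
Step away and step back to the same note — a neighbor tone (upper neighbor).

C♯5 is a neighbor tone.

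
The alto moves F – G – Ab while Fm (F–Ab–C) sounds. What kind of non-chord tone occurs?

G is a passing tone.

The harmony at that moment is F minor triad (F, Ab, C); G is not a chord tone.
It is approached by step up from F and left by step up to Ab.
Step in, step out in the same direction — a passing tone.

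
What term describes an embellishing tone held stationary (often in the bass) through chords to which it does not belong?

Pedal tone.

Approach: none. Departure: none — a single pitch is sustained while the chords change around it, passing through harmonies that do not contain it.
No melodic motion at all; the dissonance is created entirely by the moving harmonies against the stationary note — a pedal tone (pedal point).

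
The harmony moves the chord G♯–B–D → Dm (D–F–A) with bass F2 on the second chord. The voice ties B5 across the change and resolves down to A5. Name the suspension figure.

At the second chord the bass is F2. The suspended B5 lies a fourth above the bass; after resolving down by step to A5, the interval above the bass becomes a third.
Suspension figures are named by those two intervals: 4–3.

4–3 suspension.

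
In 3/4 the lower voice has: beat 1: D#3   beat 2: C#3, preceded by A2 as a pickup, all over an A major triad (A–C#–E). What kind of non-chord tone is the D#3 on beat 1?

The harmony at that moment is A major triad (A, C#, E); D#3 is not a chord tone.
It is approached by leap up from A2 and left by step down to C#3.
Leap in, step out, metrically accented — an appoggiatura.

Appoggiatura.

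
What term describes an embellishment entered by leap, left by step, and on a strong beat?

Appoggiatura.

Approach: by leap. Departure: by step. Metric position: strong.
Leap in, step out, in a metrically strong position — an appoggiatura. (It is the mirror image of the escape tone, which steps in and leaps out from a weak position.)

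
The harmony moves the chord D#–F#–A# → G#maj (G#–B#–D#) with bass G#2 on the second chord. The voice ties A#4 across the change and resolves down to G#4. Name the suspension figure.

9–8 suspension.

At the second chord the bass is G#2. The suspended A#4 lies a ninth above the bass; after resolving down by step to G#4, the interval above the bass becomes an octave.
Suspension figures are named by those two intervals: 9–8.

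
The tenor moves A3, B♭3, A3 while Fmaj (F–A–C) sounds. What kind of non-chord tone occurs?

The harmony at that moment is F major triad (F, A, C); B♭3 is not a chord tone.
It is approached by step up from A3 and left by step down to A3.
Step away and step back to the same note — a neighbor tone (upper neighbor).

B♭3 is a neighbor tone.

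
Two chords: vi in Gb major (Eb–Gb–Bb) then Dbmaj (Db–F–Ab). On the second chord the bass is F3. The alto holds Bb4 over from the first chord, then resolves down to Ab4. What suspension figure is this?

4–3 suspension.

At the second chord the bass is F3. The suspended Bb4 lies a fourth above the bass; after resolving down by step to Ab4, the interval above the bass becomes a third.
Suspension figures are named by those two intervals: 4–3.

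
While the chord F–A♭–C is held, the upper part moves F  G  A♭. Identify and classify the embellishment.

G is a passing tone.

The harmony at that moment is F minor triad (F, A♭, C); G is not a chord tone.
It is approached by step up from F and left by step up to A♭.
Step in, step out in the same direction — a passing tone.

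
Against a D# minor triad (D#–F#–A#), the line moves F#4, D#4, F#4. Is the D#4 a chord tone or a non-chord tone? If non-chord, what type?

Chord tone (the root of D# minor triad).

D# minor triad contains D#, F#, A#; D# is the root, so it is a chord tone.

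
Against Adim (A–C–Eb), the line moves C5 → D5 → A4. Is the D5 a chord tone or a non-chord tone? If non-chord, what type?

Non-chord tone — an escape tone.

The harmony at that moment is A diminished triad (A, C, Eb); D5 is not a chord tone.
It is approached by step up from C5 and left by leap down to A4.
Step in, leap out — an escape tone.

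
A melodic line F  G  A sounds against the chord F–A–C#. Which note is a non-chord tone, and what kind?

G is a passing tone.

The harmony at that moment is F augmented triad (F, A, C#); G is not a chord tone.
It is approached by step up from F and left by step up to A.
Step in, step out in the same direction — a passing tone.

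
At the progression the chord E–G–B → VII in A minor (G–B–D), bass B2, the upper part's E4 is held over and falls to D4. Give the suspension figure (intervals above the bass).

At the second chord the bass is B2. The suspended E4 lies a fourth above the bass; after resolving down by step to D4, the interval above the bass becomes a third.
Suspension figures are named by those two intervals: 4–3.

4–3 suspension.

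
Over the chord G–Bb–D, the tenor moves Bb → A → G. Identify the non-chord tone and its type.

A is a passing tone.

The harmony at that moment is G minor triad (G, Bb, D); A is not a chord tone.
It is approached by step down from Bb and left by step down to G.
Step in, step out in the same direction — a passing tone.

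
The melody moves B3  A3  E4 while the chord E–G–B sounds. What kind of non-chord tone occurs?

A3 is an escape tone.

The harmony at that moment is E minor triad (E, G, B); A3 is not a chord tone.
It is approached by step down from B3 and left by leap up to E4.
Step in, leap out — an escape tone.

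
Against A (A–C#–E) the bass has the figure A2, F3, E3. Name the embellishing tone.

The harmony at that moment is A major triad (A, C#, E); F3 is not a chord tone.
It is approached by leap up from A2 and left by step down to E3.
Leap in, step out — an appoggiatura.

F3 is an appoggiatura.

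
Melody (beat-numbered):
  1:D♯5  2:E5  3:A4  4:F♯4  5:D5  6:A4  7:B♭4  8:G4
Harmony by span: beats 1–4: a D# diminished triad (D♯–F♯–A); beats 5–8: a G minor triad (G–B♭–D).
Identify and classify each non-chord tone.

The harmony at that moment is D♯ diminished triad (D♯, F♯, A); E5 is not a chord tone.
It is approached by step up from D♯5 and left by leap down to A4.
Step in, leap out — an escape tone.
The harmony at that moment is G minor triad (G, B♭, D); A4 is not a chord tone.
It is approached by leap down from D5 and left by step up to B♭4.
Leap in, step out — an appoggiatura.

E5 (beat 2) — escape tone; A4 (beat 6) — appoggiatura.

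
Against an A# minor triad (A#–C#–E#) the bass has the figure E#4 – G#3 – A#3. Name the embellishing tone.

G#3 is an appoggiatura.

The harmony at that moment is A# minor triad (A#, C#, E#); G#3 is not a chord tone.
It is approached by leap down from E#4 and left by step up to A#3.
Leap in, step out — an appoggiatura.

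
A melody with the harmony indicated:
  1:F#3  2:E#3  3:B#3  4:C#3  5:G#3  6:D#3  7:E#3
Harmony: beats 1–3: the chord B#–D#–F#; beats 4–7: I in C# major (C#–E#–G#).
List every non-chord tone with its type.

The harmony at that moment is B# diminished triad (B#, D#, F#); E#3 is not a chord tone.
It is approached by step down from F#3 and left by leap up to B#3.
Step in, leap out — an escape tone.
The harmony at that moment is C# major triad (C#, E#, G#); D#3 is not a chord tone.
It is approached by leap down from G#3 and left by step up to E#3.
Leap in, step out — an appoggiatura.

E#3 (beat 2) — escape tone; D#3 (beat 6) — appoggiatura.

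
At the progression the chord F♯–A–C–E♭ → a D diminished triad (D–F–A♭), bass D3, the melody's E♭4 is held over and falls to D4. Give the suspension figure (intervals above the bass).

At the second chord the bass is D3. The suspended E♭4 lies a ninth above the bass; after resolving down by step to D4, the interval above the bass becomes an octave.
Suspension figures are named by those two intervals: 9–8.

9–8 suspension.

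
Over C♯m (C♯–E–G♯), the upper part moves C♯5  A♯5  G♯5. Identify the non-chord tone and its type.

A♯5 is an appoggiatura.

The harmony at that moment is C♯ minor triad (C♯, E, G♯); A♯5 is not a chord tone.
It is approached by leap up from C♯5 and left by step down to G♯5.
Leap in, step out — an appoggiatura.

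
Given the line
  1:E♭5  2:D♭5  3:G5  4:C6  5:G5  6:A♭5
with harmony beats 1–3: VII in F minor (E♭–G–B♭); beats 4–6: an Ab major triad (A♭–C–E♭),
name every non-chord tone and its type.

D♭5 (beat 2) — escape tone; G5 (beat 5) — appoggiatura.

The harmony at that moment is E♭ major triad (E♭, G, B♭); D♭5 is not a chord tone.
It is approached by step down from E♭5 and left by leap up to G5.
Step in, leap out — an escape tone.
The harmony at that moment is A♭ major triad (A♭, C, E♭); G5 is not a chord tone.
It is approached by leap down from C6 and left by step up to A♭5.
Leap in, step out — an appoggiatura.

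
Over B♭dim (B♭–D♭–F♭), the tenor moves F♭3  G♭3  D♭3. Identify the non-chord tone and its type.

The harmony at that moment is B♭ diminished triad (B♭, D♭, F♭); G♭3 is not a chord tone.
It is approached by step up from F♭3 and left by leap down to D♭3.
Step in, leap out — an escape tone.

G♭3 is an escape tone.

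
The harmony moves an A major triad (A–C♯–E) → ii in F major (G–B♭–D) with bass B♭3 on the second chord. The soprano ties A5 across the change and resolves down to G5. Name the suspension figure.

At the second chord the bass is B♭3. The suspended A5 lies a seventh above the bass; after resolving down by step to G5, the interval above the bass becomes a sixth.
Suspension figures are named by those two intervals: 7–6.

7–6 suspension.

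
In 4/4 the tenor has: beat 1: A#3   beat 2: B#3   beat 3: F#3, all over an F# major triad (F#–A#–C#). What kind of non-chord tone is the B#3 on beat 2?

Escape tone.

The harmony at that moment is F# major triad (F#, A#, C#); B#3 is not a chord tone.
It is approached by step up from A#3 and left by leap down to F#3.
Step in, leap out, on a weak beat — an escape tone.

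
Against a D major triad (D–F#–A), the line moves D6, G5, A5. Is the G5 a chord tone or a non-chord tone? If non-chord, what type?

The harmony at that moment is D major triad (D, F#, A); G5 is not a chord tone.
It is approached by leap down from D6 and left by step up to A5.
Leap in, step out — an appoggiatura.

Non-chord tone — an appoggiatura.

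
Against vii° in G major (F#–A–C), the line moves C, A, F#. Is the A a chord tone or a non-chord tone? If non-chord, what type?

F# diminished triad contains F#, A, C; A is the third, so it is a chord tone.

Chord tone (the third of F# diminished triad).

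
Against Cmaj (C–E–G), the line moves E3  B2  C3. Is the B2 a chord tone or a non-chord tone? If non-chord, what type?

Non-chord tone — an appoggiatura.

The harmony at that moment is C major triad (C, E, G); B2 is not a chord tone.
It is approached by leap down from E3 and left by step up to C3.
Leap in, step out — an appoggiatura.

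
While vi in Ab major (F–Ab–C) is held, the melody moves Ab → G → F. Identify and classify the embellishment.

The harmony at that moment is F minor triad (F, Ab, C); G is not a chord tone.
It is approached by step down from Ab and left by step down to F.
Step in, step out in the same direction — a passing tone.

G is a passing tone.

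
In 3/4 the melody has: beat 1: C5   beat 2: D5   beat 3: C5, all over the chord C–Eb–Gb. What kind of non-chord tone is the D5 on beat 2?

Upper neighbor tone.

The harmony at that moment is C diminished triad (C, Eb, Gb); D5 is not a chord tone.
It is approached by step up from C5 and left by step down to C5.
Step away and step back to the same note — a neighbor tone (upper neighbor).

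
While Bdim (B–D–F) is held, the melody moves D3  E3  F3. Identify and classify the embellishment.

E3 is a passing tone.

The harmony at that moment is B diminished triad (B, D, F); E3 is not a chord tone.
It is approached by step up from D3 and left by step up to F3.
Step in, step out in the same direction — a passing tone.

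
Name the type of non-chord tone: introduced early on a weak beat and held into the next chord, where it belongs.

Approach: ahead of the chord change (typically by step), so it is dissonant against the current harmony. Departure: none — the same pitch is restated or held and is a chord tone of the new harmony.
Dissonant first, consonant once the harmony catches up: the note simply arrives early — an anticipation. (The reverse timing, consonant first and dissonant after the change, would be a suspension or retardation.)

Anticipation.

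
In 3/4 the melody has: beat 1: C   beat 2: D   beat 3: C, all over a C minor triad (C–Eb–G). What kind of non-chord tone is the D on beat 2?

Upper neighbor tone.

The harmony at that moment is C minor triad (C, Eb, G); D is not a chord tone.
It is approached by step up from C and left by step down to C.
Step away and step back to the same note — a neighbor tone (upper neighbor).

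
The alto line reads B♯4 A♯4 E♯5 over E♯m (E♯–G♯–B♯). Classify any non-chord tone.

A♯4 is an escape tone.

The harmony at that moment is E♯ minor triad (E♯, G♯, B♯); A♯4 is not a chord tone.
It is approached by step down from B♯4 and left by leap up to E♯5.
Step in, leap out — an escape tone.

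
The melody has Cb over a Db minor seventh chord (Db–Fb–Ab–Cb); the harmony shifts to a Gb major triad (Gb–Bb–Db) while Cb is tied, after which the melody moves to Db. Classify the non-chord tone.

The harmony at that moment is Gb major triad (Gb, Bb, Db); Cb is not a chord tone.
It is held over (the same pitch as the preceding Cb) and left by step up to Db.
Held over from the previous chord and resolving up by step — a retardation.

Cb is a retardation.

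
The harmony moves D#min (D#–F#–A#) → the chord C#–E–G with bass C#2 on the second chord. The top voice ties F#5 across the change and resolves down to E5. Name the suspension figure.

At the second chord the bass is C#2. The suspended F#5 lies a fourth above the bass; after resolving down by step to E5, the interval above the bass becomes a third.
Suspension figures are named by those two intervals: 4–3.

4–3 suspension.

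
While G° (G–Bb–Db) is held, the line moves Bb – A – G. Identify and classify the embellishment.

The harmony at that moment is G diminished triad (G, Bb, Db); A is not a chord tone.
It is approached by step down from Bb and left by step down to G.
Step in, step out in the same direction — a passing tone.

A is a passing tone.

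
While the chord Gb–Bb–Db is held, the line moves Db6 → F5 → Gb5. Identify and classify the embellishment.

F5 is an appoggiatura.

The harmony at that moment is Gb major triad (Gb, Bb, Db); F5 is not a chord tone.
It is approached by leap down from Db6 and left by step up to Gb5.
Leap in, step out — an appoggiatura.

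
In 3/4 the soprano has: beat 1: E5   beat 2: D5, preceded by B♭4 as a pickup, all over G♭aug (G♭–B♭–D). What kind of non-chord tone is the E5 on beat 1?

Appoggiatura.

The harmony at that moment is G♭ augmented triad (G♭, B♭, D); E5 is not a chord tone.
It is approached by leap up from B♭4 and left by step down to D5.
Leap in, step out, metrically accented — an appoggiatura.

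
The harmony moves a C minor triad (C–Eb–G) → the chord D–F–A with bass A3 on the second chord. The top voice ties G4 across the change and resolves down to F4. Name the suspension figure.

7–6 suspension.

At the second chord the bass is A3. The suspended G4 lies a seventh above the bass; after resolving down by step to F4, the interval above the bass becomes a sixth.
Suspension figures are named by those two intervals: 7–6.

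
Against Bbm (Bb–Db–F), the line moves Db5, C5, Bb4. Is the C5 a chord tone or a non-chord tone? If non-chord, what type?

The harmony at that moment is Bb minor triad (Bb, Db, F); C5 is not a chord tone.
It is approached by step down from Db5 and left by step down to Bb4.
Step in, step out in the same direction — a passing tone.

Non-chord tone — a passing tone.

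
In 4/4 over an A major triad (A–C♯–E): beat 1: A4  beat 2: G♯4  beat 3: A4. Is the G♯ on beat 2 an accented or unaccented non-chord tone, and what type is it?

The harmony at that moment is A major triad (A, C♯, E); G♯4 is not a chord tone.
It is approached by step down from A4 and left by step up to A4.
Step away and step back to the same note — a neighbor tone (lower neighbor).
It falls on a weak beat, so it is unaccented.

Unaccented neighbor tone.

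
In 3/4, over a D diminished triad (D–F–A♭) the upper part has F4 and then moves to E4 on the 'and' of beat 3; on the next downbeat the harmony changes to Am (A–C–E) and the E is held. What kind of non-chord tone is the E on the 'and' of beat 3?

The harmony at that moment is D diminished triad (D, F, A♭); E4 is not a chord tone.
It is approached by step down from F4 and then sustained as the same pitch into the next harmony.
Arriving early and becoming a chord tone when the harmony changes — an anticipation.

Anticipation.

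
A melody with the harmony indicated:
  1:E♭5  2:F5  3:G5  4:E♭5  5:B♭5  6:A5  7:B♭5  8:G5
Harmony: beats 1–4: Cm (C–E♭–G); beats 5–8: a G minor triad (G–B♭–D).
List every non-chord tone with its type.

The harmony at that moment is C minor triad (C, E♭, G); F5 is not a chord tone.
It is approached by step up from E♭5 and left by step up to G5.
Step in, step out in the same direction — a passing tone.
The harmony at that moment is G minor triad (G, B♭, D); A5 is not a chord tone.
It is approached by step down from B♭5 and left by step up to B♭5.
Step away and step back to the same note — a neighbor tone (lower neighbor).

F5 (beat 2) — passing tone; A5 (beat 6) — neighbor tone.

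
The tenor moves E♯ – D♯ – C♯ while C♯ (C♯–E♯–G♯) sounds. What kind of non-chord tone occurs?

D♯ is a passing tone.

The harmony at that moment is C♯ major triad (C♯, E♯, G♯); D♯ is not a chord tone.
It is approached by step down from E♯ and left by step down to C♯.
Step in, step out in the same direction — a passing tone.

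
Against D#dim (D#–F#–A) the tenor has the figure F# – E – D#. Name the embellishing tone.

The harmony at that moment is D# diminished triad (D#, F#, A); E is not a chord tone.
It is approached by step down from F# and left by step down to D#.
Step in, step out in the same direction — a passing tone.

E is a passing tone.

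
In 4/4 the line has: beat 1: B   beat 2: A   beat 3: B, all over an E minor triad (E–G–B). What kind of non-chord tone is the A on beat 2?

Lower neighbor tone.

The harmony at that moment is E minor triad (E, G, B); A is not a chord tone.
It is approached by step down from B and left by step up to B.
Step away and step back to the same note — a neighbor tone (lower neighbor).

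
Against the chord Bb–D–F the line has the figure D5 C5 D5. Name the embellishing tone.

C5 is a neighbor tone.

The harmony at that moment is Bb major triad (Bb, D, F); C5 is not a chord tone.
It is approached by step down from D5 and left by step up to D5.
Step away and step back to the same note — a neighbor tone (lower neighbor).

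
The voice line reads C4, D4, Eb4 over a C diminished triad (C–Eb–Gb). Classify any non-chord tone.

D4 is a passing tone.

The harmony at that moment is C diminished triad (C, Eb, Gb); D4 is not a chord tone.
It is approached by step up from C4 and left by step up to Eb4.
Step in, step out in the same direction — a passing tone.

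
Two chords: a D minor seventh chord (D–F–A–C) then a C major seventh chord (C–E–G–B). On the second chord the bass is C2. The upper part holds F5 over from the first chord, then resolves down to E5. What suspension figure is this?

4–3 suspension.

At the second chord the bass is C2. The suspended F5 lies a fourth above the bass; after resolving down by step to E5, the interval above the bass becomes a third.
Suspension figures are named by those two intervals: 4–3.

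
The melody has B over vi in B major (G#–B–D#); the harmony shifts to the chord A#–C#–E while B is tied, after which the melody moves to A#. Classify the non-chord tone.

The harmony at that moment is A# diminished triad (A#, C#, E); B is not a chord tone.
It is held over (the same pitch as the preceding B) and left by step down to A#.
Held over from the previous chord and resolving down by step — a suspension.

B is a suspension.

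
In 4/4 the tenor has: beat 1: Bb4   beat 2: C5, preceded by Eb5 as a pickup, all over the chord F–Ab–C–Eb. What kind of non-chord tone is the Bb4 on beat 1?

The harmony at that moment is F minor seventh chord (F, Ab, C, Eb); Bb4 is not a chord tone.
It is approached by leap down from Eb5 and left by step up to C5.
Leap in, step out, metrically accented — an appoggiatura.

Appoggiatura.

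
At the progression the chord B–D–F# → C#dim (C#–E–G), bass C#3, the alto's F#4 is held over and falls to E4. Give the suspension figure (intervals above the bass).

4–3 suspension.

At the second chord the bass is C#3. The suspended F#4 lies a fourth above the bass; after resolving down by step to E4, the interval above the bass becomes a third.
Suspension figures are named by those two intervals: 4–3.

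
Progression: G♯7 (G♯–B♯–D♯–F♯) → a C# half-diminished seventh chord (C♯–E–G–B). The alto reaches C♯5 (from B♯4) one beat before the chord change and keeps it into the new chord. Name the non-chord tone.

C♯5 is an anticipation.

The harmony at that moment is G♯ dominant seventh chord (G♯, B♯, D♯, F♯); C♯5 is not a chord tone.
It is approached by step up from B♯4 and then sustained as the same pitch into the next harmony.
Arriving early and becoming a chord tone when the harmony changes — an anticipation.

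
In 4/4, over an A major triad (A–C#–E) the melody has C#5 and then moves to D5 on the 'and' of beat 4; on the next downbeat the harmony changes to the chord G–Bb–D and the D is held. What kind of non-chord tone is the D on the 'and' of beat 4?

The harmony at that moment is A major triad (A, C#, E); D5 is not a chord tone.
It is approached by step up from C#5 and then sustained as the same pitch into the next harmony.
Arriving early and becoming a chord tone when the harmony changes — an anticipation.

Anticipation.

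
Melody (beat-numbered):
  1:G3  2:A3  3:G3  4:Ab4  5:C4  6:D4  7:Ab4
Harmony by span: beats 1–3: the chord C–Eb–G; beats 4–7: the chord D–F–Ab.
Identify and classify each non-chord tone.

A3 (beat 2) — neighbor tone; C4 (beat 5) — appoggiatura.

The harmony at that moment is C minor triad (C, Eb, G); A3 is not a chord tone.
It is approached by step up from G3 and left by step down to G3.
Step away and step back to the same note — a neighbor tone (upper neighbor).
The harmony at that moment is D diminished triad (D, F, Ab); C4 is not a chord tone.
It is approached by leap down from Ab4 and left by step up to D4.
Leap in, step out — an appoggiatura.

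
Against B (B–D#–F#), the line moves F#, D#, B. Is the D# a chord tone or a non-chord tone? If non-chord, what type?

B major triad contains B, D#, F#; D# is the third, so it is a chord tone.

Chord tone (the third of B major triad).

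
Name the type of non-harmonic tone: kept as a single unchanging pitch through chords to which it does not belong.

Pedal tone.

Approach: none. Departure: none — a single pitch is sustained while the chords change around it, passing through harmonies that do not contain it.
No melodic motion at all; the dissonance is created entirely by the moving harmonies against the stationary note — a pedal tone (pedal point).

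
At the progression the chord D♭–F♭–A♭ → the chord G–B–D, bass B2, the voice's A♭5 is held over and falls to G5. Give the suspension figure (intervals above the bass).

At the second chord the bass is B2. The suspended A♭5 lies a seventh above the bass; after resolving down by step to G5, the interval above the bass becomes a sixth.
Suspension figures are named by those two intervals: 7–6.

7–6 suspension.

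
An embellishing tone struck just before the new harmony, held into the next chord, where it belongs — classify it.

Anticipation.

Approach: ahead of the chord change (typically by step), so it is dissonant against the current harmony. Departure: none — the same pitch is restated or held and is a chord tone of the new harmony.
Dissonant first, consonant once the harmony catches up: the note simply arrives early — an anticipation. (The reverse timing, consonant first and dissonant after the change, would be a suspension or retardation.)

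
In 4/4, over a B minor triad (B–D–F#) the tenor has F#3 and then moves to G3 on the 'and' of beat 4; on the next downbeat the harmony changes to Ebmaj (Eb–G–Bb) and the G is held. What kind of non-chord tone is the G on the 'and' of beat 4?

Anticipation.

The harmony at that moment is B minor triad (B, D, F#); G3 is not a chord tone.
It is approached by step up from F#3 and then sustained as the same pitch into the next harmony.
Arriving early and becoming a chord tone when the harmony changes — an anticipation.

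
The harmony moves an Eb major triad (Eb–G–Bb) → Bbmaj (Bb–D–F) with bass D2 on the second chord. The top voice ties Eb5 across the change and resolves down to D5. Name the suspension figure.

At the second chord the bass is D2. The suspended Eb5 lies a ninth above the bass; after resolving down by step to D5, the interval above the bass becomes an octave.
Suspension figures are named by those two intervals: 9–8.

9–8 suspension.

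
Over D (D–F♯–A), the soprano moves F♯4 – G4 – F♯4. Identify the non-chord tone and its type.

G4 is a neighbor tone.

The harmony at that moment is D major triad (D, F♯, A); G4 is not a chord tone.
It is approached by step up from F♯4 and left by step down to F♯4.
Step away and step back to the same note — a neighbor tone (upper neighbor).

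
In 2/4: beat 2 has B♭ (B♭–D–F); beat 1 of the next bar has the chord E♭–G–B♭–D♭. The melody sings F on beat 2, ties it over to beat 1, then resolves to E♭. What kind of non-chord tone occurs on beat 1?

Suspension.

The harmony at that moment is E♭ dominant seventh chord (E♭, G, B♭, D♭); F is not a chord tone.
It is held over (the same pitch as the preceding F) and left by step down to E♭.
Held over from the previous chord and resolving down by step — a suspension.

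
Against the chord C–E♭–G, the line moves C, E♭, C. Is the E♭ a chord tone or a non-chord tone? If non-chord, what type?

Chord tone (the third of C minor triad).

C minor triad contains C, E♭, G; E♭ is the third, so it is a chord tone.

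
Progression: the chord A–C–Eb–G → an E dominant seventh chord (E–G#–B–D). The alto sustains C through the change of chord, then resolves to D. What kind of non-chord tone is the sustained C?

The harmony at that moment is E dominant seventh chord (E, G#, B, D); C is not a chord tone.
It is held over (the same pitch as the preceding C) and left by step up to D.
Held over from the previous chord and resolving up by step — a retardation.

C is a retardation.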